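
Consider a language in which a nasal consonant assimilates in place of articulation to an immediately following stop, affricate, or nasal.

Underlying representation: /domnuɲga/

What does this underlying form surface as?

[donnuŋga]

/m/ before /n/ (alveolar) → [n]
/ɲ/ before /g/ (velar) → [ŋ]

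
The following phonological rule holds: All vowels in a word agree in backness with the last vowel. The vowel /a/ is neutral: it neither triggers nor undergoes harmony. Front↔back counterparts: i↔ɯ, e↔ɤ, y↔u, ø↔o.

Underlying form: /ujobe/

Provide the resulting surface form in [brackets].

[yjøbe]

/u/ harmonizes with /e/ ([-back]) → [y]
/o/ harmonizes with /e/ ([-back]) → [ø]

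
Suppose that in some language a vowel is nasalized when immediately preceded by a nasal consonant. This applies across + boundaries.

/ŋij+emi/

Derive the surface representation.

/i/ after nasal /ŋ/ → [ĩ]
/i/ after nasal /m/ → [ĩ]

[ŋĩj+emĩ]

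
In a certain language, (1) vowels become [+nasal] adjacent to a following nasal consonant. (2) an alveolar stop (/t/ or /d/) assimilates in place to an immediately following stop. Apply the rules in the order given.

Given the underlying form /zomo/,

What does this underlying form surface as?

[zõmo]

Rule 1: /o/ before nasal /m/ → [õ]
After rule 1: zõmo
Rule 2: no segment meets the rule's conditions; no change.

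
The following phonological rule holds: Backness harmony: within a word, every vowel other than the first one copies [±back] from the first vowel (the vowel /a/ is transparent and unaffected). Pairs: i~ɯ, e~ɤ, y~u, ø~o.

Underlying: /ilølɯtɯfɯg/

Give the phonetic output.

/ɯ/ harmonizes with /i/ ([-back]) → [i]
/ɯ/ harmonizes with /i/ ([-back]) → [i]
/ɯ/ harmonizes with /i/ ([-back]) → [i]

[ilølitifig]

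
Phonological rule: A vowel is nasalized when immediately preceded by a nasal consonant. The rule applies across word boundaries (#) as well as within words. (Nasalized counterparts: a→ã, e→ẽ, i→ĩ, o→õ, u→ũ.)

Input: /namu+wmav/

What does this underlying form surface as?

[nãmũ+wmãv]

/a/ after nasal /n/ → [ã]
/u/ after nasal /m/ → [ũ]
/a/ after nasal /m/ → [ã]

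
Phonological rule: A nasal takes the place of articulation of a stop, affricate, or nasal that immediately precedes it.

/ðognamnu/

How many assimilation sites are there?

2

/n/ after /g/ (velar) → [ŋ]
/n/ after /m/ (labial) → [m]
2 segments change.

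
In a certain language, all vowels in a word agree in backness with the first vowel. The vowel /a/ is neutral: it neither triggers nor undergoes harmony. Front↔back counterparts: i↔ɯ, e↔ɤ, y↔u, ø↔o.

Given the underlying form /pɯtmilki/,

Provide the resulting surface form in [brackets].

[pɯtmɯlkɯ]

/i/ harmonizes with /ɯ/ ([+back]) → [ɯ]
/i/ harmonizes with /ɯ/ ([+back]) → [ɯ]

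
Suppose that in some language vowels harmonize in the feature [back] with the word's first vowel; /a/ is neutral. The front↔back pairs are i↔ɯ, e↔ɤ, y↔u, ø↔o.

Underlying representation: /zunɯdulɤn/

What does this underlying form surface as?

[zunɯdulɤn]

no segment meets the rule's conditions; no change.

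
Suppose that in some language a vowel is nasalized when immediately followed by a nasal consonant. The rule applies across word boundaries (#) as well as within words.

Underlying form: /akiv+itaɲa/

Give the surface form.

/a/ before nasal /ɲ/ → [ã]

[akiv+itãɲa]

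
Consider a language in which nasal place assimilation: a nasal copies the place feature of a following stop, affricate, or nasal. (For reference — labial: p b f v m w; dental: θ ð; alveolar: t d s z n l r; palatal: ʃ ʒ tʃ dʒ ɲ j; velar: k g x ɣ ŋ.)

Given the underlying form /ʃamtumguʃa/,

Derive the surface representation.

[ʃantuŋguʃa]

/m/ before /t/ (alveolar) → [n]
/m/ before /g/ (velar) → [ŋ]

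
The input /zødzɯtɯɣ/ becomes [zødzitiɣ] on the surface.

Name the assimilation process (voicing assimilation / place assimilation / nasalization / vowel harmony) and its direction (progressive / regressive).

/ɯ/→[i] /ɯ/→[i].
Vowels agree with the first vowel, so the harmony is progressive.

vowel harmony, progressive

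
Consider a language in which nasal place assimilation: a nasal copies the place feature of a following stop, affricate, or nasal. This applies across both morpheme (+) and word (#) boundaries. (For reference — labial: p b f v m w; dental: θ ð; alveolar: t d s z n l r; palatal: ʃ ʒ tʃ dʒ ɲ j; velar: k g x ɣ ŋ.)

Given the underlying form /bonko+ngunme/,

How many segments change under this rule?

3

/n/ before /k/ (velar) → [ŋ]
/n/ before /g/ (velar) → [ŋ]
/n/ before /m/ (labial) → [m]
3 segments change.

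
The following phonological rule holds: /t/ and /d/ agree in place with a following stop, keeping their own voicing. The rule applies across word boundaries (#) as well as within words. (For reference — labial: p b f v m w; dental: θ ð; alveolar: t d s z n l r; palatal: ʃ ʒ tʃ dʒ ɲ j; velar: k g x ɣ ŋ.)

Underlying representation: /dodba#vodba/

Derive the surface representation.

/d/ before /b/ (labial) → [b]
/d/ before /b/ (labial) → [b]

[dobba#vobba]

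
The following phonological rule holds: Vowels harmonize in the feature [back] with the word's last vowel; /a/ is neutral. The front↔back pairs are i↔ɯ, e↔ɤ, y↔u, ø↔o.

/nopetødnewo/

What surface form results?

[nopɤtodnɤwo]

/e/ harmonizes with /o/ ([+back]) → [ɤ]
/ø/ harmonizes with /o/ ([+back]) → [o]
/e/ harmonizes with /o/ ([+back]) → [ɤ]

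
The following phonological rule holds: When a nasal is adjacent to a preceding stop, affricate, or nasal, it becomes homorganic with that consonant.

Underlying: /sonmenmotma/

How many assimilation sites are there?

/m/ after /n/ (alveolar) → [n]
/m/ after /n/ (alveolar) → [n]
/m/ after /t/ (alveolar) → [n]
3 segments change.

3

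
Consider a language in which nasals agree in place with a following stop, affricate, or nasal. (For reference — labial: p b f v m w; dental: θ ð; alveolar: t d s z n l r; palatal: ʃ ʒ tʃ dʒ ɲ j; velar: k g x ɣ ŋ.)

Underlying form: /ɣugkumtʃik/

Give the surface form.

[ɣugkuɲtʃik]

/m/ before /tʃ/ (palatal) → [ɲ]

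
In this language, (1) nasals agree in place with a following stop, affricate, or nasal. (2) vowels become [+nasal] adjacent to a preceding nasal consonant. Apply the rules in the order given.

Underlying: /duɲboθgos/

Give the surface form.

[dumboθgos]

Rule 1: /ɲ/ before /b/ (labial) → [m]
After rule 1: dumboθgos
Rule 2: no segment meets the rule's conditions; no change.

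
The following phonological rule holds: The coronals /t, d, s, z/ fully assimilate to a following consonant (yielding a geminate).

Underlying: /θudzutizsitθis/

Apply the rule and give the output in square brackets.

/d/ before /z/ → [z] (total assimilation)
/z/ before /s/ → [s] (total assimilation)
/t/ before /θ/ → [θ] (total assimilation)

[θuzzutissiθθis]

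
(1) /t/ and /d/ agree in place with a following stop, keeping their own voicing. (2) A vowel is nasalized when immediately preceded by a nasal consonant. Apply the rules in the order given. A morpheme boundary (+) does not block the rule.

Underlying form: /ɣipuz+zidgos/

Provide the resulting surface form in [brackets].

[ɣipuz+ziggos]

Rule 1: /d/ before /g/ (velar) → [g]
After rule 1: ɣipuz+ziggos
Rule 2: no segment meets the rule's conditions; no change.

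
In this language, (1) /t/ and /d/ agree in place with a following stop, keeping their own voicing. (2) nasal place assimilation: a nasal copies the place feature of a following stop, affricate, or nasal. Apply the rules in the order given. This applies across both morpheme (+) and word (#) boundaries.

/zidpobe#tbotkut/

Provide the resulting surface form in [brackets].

Rule 1: /d/ before /p/ (labial) → [b]
Rule 1: /t/ before /b/ (labial) → [p]
Rule 1: /t/ before /k/ (velar) → [k]
After rule 1: zibpobe#pbokkut
Rule 2: no segment meets the rule's conditions; no change.

[zibpobe#pbokkut]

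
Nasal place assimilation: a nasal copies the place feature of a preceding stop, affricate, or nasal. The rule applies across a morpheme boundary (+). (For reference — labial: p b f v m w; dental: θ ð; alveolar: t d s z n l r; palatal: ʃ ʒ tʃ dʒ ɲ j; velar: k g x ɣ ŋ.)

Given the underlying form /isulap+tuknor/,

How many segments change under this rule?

1

/n/ after /k/ (velar) → [ŋ]
1 segment changes.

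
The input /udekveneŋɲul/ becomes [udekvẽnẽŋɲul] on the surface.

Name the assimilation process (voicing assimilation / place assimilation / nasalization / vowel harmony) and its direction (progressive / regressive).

nasalization, regressive

/e/→[ẽ] /e/→[ẽ].
Each target copies a feature from the following segment, so the direction is regressive.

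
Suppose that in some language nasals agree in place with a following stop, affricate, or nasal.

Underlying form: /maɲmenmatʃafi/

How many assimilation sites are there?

/ɲ/ before /m/ (labial) → [m]
/n/ before /m/ (labial) → [m]
2 segments change.

2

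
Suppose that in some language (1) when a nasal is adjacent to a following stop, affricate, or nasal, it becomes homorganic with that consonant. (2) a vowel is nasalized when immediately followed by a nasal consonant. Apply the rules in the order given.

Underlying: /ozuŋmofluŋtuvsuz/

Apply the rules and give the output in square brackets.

[ozũmmoflũntuvsuz]

Rule 1: /ŋ/ before /m/ (labial) → [m]
Rule 1: /ŋ/ before /t/ (alveolar) → [n]
After rule 1: ozummofluntuvsuz
Rule 2: /u/ before nasal /m/ → [ũ]
Rule 2: /u/ before nasal /n/ → [ũ]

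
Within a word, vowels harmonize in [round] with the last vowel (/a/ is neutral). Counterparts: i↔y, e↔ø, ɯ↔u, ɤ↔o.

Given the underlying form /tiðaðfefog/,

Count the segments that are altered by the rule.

2

/i/ harmonizes with /o/ ([+round]) → [y]
/e/ harmonizes with /o/ ([+round]) → [ø]
2 segments change.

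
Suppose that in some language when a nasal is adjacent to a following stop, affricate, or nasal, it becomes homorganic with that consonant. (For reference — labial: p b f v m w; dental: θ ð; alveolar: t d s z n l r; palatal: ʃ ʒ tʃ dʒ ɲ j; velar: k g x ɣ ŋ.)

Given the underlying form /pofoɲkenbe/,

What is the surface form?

/ɲ/ before /k/ (velar) → [ŋ]
/n/ before /b/ (labial) → [m]

[pofoŋkembe]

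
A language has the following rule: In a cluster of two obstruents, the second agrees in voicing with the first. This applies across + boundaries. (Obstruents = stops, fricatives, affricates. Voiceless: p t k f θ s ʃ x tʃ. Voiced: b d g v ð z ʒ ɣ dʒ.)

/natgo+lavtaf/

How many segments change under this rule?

/g/ after /t/ (voiceless) → [k]
/t/ after /v/ (voiced) → [d]
2 segments change.

2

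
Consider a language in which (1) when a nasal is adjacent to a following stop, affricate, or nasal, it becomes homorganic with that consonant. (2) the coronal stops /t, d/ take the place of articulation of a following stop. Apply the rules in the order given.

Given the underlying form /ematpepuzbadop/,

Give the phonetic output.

[emappepuzbadop]

Rule 1: no segment meets the rule's conditions; no change.
After rule 1: ematpepuzbadop
Rule 2: /t/ before /p/ (labial) → [p]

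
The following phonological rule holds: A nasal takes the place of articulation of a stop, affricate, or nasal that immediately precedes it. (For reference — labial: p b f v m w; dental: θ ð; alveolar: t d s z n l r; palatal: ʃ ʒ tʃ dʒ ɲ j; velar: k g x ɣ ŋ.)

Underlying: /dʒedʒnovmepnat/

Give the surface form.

/n/ after /dʒ/ (palatal) → [ɲ]
/n/ after /p/ (labial) → [m]

[dʒedʒɲovmepmat]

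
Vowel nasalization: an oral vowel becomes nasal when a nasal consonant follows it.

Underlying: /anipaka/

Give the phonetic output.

[ãnipaka]

/a/ before nasal /n/ → [ã]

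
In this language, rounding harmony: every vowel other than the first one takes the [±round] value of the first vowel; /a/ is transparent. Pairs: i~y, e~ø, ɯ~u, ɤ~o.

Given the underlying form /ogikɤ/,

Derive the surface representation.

[ogyko]

/i/ harmonizes with /o/ ([+round]) → [y]
/ɤ/ harmonizes with /o/ ([+round]) → [o]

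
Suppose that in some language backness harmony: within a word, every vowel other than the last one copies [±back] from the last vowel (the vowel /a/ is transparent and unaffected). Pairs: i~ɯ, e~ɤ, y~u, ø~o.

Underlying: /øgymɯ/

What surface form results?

/ø/ harmonizes with /ɯ/ ([+back]) → [o]
/y/ harmonizes with /ɯ/ ([+back]) → [u]

[ogumɯ]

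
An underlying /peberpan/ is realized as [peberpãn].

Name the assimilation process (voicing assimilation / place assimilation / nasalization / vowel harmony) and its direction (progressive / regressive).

/a/→[ã].
Each target copies a feature from the following segment, so the direction is regressive.

nasalization, regressive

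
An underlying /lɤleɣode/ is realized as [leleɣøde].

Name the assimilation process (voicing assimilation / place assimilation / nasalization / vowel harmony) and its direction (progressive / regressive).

/ɤ/→[e] /o/→[ø].
Vowels agree with the last vowel, so the harmony is regressive.

vowel harmony, regressive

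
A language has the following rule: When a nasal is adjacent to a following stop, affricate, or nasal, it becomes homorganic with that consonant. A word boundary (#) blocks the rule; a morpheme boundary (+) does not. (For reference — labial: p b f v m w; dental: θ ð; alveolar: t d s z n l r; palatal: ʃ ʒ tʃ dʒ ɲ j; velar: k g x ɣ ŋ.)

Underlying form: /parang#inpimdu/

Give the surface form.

/n/ before /g/ (velar) → [ŋ]
/n/ before /p/ (labial) → [m]
/m/ before /d/ (alveolar) → [n]

[paraŋg#impindu]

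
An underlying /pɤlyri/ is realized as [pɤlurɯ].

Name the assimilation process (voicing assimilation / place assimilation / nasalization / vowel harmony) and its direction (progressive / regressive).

/y/→[u] /i/→[ɯ].
Vowels agree with the first vowel, so the harmony is progressive.

vowel harmony, progressive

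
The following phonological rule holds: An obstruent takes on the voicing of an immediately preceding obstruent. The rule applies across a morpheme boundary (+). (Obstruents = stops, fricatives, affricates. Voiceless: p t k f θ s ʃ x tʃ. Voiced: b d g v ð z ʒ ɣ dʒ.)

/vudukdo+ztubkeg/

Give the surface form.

/d/ after /k/ (voiceless) → [t]
/t/ after /z/ (voiced) → [d]
/k/ after /b/ (voiced) → [g]

[vudukto+zdubgeg]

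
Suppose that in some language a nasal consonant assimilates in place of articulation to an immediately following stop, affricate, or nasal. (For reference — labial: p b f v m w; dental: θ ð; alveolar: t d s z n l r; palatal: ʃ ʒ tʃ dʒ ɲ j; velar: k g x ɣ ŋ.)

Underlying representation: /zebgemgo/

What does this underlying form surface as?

[zebgeŋgo]

/m/ before /g/ (velar) → [ŋ]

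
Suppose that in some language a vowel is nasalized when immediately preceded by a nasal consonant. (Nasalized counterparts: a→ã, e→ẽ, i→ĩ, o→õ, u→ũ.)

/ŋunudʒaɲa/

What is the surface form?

/u/ after nasal /ŋ/ → [ũ]
/u/ after nasal /n/ → [ũ]
/a/ after nasal /ɲ/ → [ã]

[ŋũnũdʒaɲã]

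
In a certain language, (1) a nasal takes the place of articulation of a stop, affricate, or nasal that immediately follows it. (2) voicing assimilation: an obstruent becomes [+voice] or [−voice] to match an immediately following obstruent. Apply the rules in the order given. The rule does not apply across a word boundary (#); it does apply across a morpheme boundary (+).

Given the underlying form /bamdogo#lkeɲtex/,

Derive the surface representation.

Rule 1: /m/ before /d/ (alveolar) → [n]
Rule 1: /ɲ/ before /t/ (alveolar) → [n]
After rule 1: bandogo#lkentex
Rule 2: no segment meets the rule's conditions; no change.

[bandogo#lkentex]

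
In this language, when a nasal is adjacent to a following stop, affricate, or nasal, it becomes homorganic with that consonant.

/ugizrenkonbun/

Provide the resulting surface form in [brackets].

[ugizreŋkombun]

/n/ before /k/ (velar) → [ŋ]
/n/ before /b/ (labial) → [m]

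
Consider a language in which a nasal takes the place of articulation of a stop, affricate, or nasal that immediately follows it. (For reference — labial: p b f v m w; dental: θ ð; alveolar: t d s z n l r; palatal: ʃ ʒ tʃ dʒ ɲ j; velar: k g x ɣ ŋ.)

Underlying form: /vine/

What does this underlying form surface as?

no segment meets the rule's conditions; no change.

[vine]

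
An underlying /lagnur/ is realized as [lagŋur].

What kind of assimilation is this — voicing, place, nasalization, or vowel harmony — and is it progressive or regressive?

place assimilation, progressive

/n/→[ŋ].
Each target copies a feature from the preceding segment, so the direction is progressive.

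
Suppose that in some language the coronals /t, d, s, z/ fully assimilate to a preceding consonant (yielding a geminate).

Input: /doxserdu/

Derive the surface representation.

[doxxerru]

/s/ after /x/ → [x] (total assimilation)
/d/ after /r/ → [r] (total assimilation)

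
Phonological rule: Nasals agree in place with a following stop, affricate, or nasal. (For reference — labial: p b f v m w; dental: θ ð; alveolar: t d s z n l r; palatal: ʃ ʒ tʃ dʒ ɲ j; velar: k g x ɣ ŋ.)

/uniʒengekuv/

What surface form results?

[uniʒeŋgekuv]

/n/ before /g/ (velar) → [ŋ]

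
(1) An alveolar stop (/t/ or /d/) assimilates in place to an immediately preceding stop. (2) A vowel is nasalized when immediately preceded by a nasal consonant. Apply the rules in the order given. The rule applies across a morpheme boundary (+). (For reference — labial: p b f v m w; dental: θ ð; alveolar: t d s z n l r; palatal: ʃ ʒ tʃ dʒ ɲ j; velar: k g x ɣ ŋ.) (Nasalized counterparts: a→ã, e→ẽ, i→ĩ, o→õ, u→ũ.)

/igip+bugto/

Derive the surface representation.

[igip+bugko]

Rule 1: /t/ after /g/ (velar) → [k]
After rule 1: igip+bugko
Rule 2: no segment meets the rule's conditions; no change.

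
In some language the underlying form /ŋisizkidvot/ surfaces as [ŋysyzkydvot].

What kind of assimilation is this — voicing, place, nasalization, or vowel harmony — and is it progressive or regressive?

vowel harmony, regressive

/i/→[y] /i/→[y] /i/→[y].
Vowels agree with the last vowel, so the harmony is regressive.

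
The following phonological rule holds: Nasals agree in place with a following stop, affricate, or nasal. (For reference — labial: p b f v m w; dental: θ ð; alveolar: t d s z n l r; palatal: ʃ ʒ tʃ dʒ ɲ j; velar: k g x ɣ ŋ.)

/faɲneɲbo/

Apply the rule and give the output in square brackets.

/ɲ/ before /n/ (alveolar) → [n]
/ɲ/ before /b/ (labial) → [m]

[fannembo]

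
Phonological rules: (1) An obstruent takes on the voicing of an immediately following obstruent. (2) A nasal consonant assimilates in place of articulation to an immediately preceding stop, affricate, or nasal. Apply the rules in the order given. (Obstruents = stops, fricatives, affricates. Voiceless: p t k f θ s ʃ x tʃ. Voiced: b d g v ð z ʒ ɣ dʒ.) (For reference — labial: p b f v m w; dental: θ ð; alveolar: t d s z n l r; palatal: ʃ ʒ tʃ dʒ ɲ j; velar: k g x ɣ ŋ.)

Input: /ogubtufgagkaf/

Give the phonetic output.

[oguptuvgakkaf]

Rule 1: /b/ before /t/ (voiceless) → [p]
Rule 1: /f/ before /g/ (voiced) → [v]
Rule 1: /g/ before /k/ (voiceless) → [k]
After rule 1: oguptuvgakkaf
Rule 2: no segment meets the rule's conditions; no change.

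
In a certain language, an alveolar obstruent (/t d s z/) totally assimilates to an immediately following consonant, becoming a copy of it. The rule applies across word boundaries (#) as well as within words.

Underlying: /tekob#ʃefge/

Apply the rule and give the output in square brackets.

no segment meets the rule's conditions; no change.

[tekob#ʃefge]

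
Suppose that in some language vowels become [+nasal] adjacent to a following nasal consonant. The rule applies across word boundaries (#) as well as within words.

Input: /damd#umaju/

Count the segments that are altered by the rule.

2

/a/ before nasal /m/ → [ã]
/u/ before nasal /m/ → [ũ]
2 segments change.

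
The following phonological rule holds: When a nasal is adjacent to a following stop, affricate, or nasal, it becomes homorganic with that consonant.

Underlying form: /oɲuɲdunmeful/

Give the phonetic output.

/ɲ/ before /d/ (alveolar) → [n]
/n/ before /m/ (labial) → [m]

[oɲundummeful]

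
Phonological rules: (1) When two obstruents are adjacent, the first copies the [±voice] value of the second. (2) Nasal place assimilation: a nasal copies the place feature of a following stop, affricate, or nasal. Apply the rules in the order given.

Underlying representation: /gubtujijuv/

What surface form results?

Rule 1: /b/ before /t/ (voiceless) → [p]
After rule 1: guptujijuv
Rule 2: no segment meets the rule's conditions; no change.

[guptujijuv]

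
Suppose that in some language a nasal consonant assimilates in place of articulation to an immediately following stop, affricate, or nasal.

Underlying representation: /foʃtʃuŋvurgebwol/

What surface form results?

no segment meets the rule's conditions; no change.

[foʃtʃuŋvurgebwol]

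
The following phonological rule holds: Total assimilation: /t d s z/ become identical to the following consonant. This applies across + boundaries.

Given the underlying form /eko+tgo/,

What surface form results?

/t/ before /g/ → [g] (total assimilation)

[eko+ggo]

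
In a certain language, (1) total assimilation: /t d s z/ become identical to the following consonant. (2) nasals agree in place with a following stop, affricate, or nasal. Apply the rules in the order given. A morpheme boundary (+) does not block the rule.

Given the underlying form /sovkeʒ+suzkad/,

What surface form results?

[sovkeʒ+sukkad]

Rule 1: /z/ before /k/ → [k] (total assimilation)
After rule 1: sovkeʒ+sukkad
Rule 2: no segment meets the rule's conditions; no change.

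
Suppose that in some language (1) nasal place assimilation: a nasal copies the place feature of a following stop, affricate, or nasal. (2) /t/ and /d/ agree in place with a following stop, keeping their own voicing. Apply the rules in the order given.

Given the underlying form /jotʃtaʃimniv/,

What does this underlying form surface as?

[jotʃtaʃinniv]

Rule 1: /m/ before /n/ (alveolar) → [n]
After rule 1: jotʃtaʃinniv
Rule 2: no segment meets the rule's conditions; no change.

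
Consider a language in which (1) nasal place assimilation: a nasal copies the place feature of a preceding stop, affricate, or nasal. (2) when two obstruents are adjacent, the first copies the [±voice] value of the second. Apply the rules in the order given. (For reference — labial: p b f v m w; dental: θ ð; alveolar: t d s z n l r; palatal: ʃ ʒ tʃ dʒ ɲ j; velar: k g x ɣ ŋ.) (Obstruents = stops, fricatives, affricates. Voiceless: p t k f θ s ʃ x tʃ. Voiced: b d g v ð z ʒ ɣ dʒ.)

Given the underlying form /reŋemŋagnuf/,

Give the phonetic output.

[reŋemmagŋuf]

Rule 1: /ŋ/ after /m/ (labial) → [m]
Rule 1: /n/ after /g/ (velar) → [ŋ]
After rule 1: reŋemmagŋuf
Rule 2: no segment meets the rule's conditions; no change.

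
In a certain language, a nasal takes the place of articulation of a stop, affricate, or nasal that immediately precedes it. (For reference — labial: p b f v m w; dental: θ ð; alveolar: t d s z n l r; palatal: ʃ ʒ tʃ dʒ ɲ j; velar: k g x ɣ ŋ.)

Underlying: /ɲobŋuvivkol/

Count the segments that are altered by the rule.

1

/ŋ/ after /b/ (labial) → [m]
1 segment changes.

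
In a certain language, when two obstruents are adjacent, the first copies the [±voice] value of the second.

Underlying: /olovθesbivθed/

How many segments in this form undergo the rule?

/v/ before /θ/ (voiceless) → [f]
/s/ before /b/ (voiced) → [z]
/v/ before /θ/ (voiceless) → [f]
3 segments change.

3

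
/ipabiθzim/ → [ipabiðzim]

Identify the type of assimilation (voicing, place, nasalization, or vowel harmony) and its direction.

voicing assimilation, regressive

/θ/→[ð].
Each target copies a feature from the following segment, so the direction is regressive.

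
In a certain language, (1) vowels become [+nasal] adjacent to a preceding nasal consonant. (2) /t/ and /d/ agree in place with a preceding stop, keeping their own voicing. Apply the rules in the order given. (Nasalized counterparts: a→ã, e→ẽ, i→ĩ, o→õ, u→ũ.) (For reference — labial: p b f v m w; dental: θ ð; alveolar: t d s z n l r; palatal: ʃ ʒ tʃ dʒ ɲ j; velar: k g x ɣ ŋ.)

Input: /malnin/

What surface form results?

[mãlnĩn]

Rule 1: /a/ after nasal /m/ → [ã]
Rule 1: /i/ after nasal /n/ → [ĩ]
After rule 1: mãlnĩn
Rule 2: no segment meets the rule's conditions; no change.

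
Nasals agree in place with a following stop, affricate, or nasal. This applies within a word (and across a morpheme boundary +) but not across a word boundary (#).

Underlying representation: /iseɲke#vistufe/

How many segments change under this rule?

/ɲ/ before /k/ (velar) → [ŋ]
1 segment changes.

1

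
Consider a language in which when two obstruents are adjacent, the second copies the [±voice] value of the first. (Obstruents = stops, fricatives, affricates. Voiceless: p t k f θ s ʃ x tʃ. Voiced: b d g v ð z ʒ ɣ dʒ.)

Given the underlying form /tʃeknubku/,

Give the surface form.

/k/ after /b/ (voiced) → [g]

[tʃeknubgu]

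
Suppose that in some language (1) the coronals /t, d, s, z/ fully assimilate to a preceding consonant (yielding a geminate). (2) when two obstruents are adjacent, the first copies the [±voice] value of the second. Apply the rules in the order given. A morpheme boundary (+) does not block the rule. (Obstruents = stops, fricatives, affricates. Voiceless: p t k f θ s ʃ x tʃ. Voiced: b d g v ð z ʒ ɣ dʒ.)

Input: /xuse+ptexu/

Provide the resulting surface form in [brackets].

[xuse+ppexu]

Rule 1: /t/ after /p/ → [p] (total assimilation)
After rule 1: xuse+ppexu
Rule 2: no segment meets the rule's conditions; no change.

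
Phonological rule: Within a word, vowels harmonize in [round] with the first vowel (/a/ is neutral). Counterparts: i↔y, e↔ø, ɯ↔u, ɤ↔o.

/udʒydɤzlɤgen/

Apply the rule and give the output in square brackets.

[udʒydozlogøn]

/ɤ/ harmonizes with /u/ ([+round]) → [o]
/ɤ/ harmonizes with /u/ ([+round]) → [o]
/e/ harmonizes with /u/ ([+round]) → [ø]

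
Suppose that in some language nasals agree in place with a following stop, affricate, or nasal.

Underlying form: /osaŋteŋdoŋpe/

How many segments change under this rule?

/ŋ/ before /t/ (alveolar) → [n]
/ŋ/ before /d/ (alveolar) → [n]
/ŋ/ before /p/ (labial) → [m]
3 segments change.

3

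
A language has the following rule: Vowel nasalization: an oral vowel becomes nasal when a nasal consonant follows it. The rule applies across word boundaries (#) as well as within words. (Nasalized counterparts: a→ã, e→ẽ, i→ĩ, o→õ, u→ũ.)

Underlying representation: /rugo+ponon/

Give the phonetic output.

/o/ before nasal /n/ → [õ]
/o/ before nasal /n/ → [õ]

[rugo+põnõn]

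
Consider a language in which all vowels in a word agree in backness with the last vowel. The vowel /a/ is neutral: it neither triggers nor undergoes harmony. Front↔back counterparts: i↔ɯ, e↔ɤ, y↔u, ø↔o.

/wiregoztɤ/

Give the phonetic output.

[wɯrɤgoztɤ]

/i/ harmonizes with /ɤ/ ([+back]) → [ɯ]
/e/ harmonizes with /ɤ/ ([+back]) → [ɤ]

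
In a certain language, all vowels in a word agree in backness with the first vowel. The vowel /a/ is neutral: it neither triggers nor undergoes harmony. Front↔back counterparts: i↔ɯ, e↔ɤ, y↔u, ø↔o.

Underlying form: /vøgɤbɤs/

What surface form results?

[vøgebes]

/ɤ/ harmonizes with /ø/ ([-back]) → [e]
/ɤ/ harmonizes with /ø/ ([-back]) → [e]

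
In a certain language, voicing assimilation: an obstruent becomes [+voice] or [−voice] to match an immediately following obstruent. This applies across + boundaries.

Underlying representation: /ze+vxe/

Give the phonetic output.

/v/ before /x/ (voiceless) → [f]

[ze+fxe]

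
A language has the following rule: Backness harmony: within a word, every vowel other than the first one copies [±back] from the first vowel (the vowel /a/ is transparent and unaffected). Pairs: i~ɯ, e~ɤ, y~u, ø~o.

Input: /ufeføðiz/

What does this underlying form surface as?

/e/ harmonizes with /u/ ([+back]) → [ɤ]
/ø/ harmonizes with /u/ ([+back]) → [o]
/i/ harmonizes with /u/ ([+back]) → [ɯ]

[ufɤfoðɯz]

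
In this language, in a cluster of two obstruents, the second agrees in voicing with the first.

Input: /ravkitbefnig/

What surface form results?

/k/ after /v/ (voiced) → [g]
/b/ after /t/ (voiceless) → [p]

[ravgitpefnig]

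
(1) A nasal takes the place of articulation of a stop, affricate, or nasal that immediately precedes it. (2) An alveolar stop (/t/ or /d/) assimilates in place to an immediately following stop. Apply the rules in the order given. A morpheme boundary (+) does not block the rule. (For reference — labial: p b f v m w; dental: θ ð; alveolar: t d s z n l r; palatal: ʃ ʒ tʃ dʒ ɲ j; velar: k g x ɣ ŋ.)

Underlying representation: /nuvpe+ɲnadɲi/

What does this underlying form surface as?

Rule 1: /n/ after /ɲ/ (palatal) → [ɲ]
Rule 1: /ɲ/ after /d/ (alveolar) → [n]
After rule 1: nuvpe+ɲɲadni
Rule 2: no segment meets the rule's conditions; no change.

[nuvpe+ɲɲadni]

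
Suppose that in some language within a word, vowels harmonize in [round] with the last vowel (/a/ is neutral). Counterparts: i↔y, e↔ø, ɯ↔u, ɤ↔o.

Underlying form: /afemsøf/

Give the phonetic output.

/e/ harmonizes with /ø/ ([+round]) → [ø]

[afømsøf]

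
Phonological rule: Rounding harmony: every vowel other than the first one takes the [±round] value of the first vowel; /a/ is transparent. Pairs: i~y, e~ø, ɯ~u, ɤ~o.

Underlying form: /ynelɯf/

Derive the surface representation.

[ynøluf]

/e/ harmonizes with /y/ ([+round]) → [ø]
/ɯ/ harmonizes with /y/ ([+round]) → [u]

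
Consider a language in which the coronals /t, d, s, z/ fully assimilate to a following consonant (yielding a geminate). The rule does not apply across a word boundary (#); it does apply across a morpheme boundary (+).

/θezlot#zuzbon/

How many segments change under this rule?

2

/z/ before /l/ → [l] (total assimilation)
/z/ before /b/ → [b] (total assimilation)
2 segments change.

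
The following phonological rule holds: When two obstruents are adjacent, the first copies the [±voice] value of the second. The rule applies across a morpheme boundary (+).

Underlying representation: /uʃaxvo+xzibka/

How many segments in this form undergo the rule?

3

/x/ before /v/ (voiced) → [ɣ]
/x/ before /z/ (voiced) → [ɣ]
/b/ before /k/ (voiceless) → [p]
3 segments change.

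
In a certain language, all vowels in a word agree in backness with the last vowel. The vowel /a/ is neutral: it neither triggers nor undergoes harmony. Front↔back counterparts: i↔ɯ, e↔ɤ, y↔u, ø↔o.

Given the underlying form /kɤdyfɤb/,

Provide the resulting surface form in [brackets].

/y/ harmonizes with /ɤ/ ([+back]) → [u]

[kɤdufɤb]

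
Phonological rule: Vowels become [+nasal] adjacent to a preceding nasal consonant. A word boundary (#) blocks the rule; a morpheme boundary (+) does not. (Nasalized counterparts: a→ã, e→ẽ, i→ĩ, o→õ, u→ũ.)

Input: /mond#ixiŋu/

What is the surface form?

/o/ after nasal /m/ → [õ]
/u/ after nasal /ŋ/ → [ũ]

[mõnd#ixiŋũ]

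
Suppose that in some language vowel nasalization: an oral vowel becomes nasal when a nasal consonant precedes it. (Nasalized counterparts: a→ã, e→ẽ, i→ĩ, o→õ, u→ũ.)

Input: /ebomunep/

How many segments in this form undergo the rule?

/u/ after nasal /m/ → [ũ]
/e/ after nasal /n/ → [ẽ]
2 segments change.

2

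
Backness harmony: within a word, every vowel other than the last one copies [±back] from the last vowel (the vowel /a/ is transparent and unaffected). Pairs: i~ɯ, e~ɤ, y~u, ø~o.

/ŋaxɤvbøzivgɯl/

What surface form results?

/ø/ harmonizes with /ɯ/ ([+back]) → [o]
/i/ harmonizes with /ɯ/ ([+back]) → [ɯ]

[ŋaxɤvbozɯvgɯl]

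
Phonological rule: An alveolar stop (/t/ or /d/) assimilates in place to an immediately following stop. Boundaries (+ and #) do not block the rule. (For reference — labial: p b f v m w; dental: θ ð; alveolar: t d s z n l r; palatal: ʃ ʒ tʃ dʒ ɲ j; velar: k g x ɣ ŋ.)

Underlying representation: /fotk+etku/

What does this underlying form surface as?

/t/ before /k/ (velar) → [k]
/t/ before /k/ (velar) → [k]

[fokk+ekku]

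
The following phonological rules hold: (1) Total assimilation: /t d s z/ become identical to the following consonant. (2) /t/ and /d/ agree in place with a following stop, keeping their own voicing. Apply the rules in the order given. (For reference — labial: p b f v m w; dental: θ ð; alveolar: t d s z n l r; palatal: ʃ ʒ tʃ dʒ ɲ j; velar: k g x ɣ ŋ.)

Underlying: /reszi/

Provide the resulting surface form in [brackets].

Rule 1: /s/ before /z/ → [z] (total assimilation)
After rule 1: rezzi
Rule 2: no segment meets the rule's conditions; no change.

[rezzi]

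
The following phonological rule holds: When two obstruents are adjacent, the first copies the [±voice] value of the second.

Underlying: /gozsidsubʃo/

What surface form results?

[gossitsupʃo]

/z/ before /s/ (voiceless) → [s]
/d/ before /s/ (voiceless) → [t]
/b/ before /ʃ/ (voiceless) → [p]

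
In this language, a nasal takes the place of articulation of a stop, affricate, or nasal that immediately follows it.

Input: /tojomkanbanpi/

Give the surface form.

/m/ before /k/ (velar) → [ŋ]
/n/ before /b/ (labial) → [m]
/n/ before /p/ (labial) → [m]

[tojoŋkambampi]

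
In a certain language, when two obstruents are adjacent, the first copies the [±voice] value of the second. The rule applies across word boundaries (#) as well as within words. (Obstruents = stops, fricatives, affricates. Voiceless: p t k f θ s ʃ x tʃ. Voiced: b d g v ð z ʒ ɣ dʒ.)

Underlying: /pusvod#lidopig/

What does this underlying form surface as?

/s/ before /v/ (voiced) → [z]

[puzvod#lidopig]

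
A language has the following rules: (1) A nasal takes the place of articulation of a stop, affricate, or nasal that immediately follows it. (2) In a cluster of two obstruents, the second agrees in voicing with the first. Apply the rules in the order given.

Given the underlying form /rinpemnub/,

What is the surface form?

Rule 1: /n/ before /p/ (labial) → [m]
Rule 1: /m/ before /n/ (alveolar) → [n]
After rule 1: rimpennub
Rule 2: no segment meets the rule's conditions; no change.

[rimpennub]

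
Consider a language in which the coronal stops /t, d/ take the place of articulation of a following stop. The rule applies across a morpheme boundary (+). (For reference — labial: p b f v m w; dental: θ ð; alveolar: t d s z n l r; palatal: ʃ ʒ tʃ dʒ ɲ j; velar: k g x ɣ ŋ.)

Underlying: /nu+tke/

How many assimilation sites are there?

1

/t/ before /k/ (velar) → [k]
1 segment changes.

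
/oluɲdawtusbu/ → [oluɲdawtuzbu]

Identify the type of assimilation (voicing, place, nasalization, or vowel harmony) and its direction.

/s/→[z].
Each target copies a feature from the following segment, so the direction is regressive.

voicing assimilation, regressive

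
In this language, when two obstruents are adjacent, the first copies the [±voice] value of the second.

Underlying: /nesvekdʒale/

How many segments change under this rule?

2

/s/ before /v/ (voiced) → [z]
/k/ before /dʒ/ (voiced) → [g]
2 segments change.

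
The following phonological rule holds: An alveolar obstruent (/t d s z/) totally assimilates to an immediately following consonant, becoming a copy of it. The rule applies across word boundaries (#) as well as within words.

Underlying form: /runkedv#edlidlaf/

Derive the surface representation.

/d/ before /v/ → [v] (total assimilation)
/d/ before /l/ → [l] (total assimilation)
/d/ before /l/ → [l] (total assimilation)

[runkevv#ellillaf]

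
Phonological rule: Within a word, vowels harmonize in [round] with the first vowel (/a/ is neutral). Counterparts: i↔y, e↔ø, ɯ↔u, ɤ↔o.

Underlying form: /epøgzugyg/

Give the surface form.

[epegzɯgig]

/ø/ harmonizes with /e/ ([-round]) → [e]
/u/ harmonizes with /e/ ([-round]) → [ɯ]
/y/ harmonizes with /e/ ([-round]) → [i]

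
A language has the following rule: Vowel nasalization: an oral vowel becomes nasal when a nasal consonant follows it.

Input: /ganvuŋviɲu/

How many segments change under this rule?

/a/ before nasal /n/ → [ã]
/u/ before nasal /ŋ/ → [ũ]
/i/ before nasal /ɲ/ → [ĩ]
3 segments change.

3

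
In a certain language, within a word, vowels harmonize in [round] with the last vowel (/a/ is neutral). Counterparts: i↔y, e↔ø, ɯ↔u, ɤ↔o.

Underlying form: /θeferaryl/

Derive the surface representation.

[θøføraryl]

/e/ harmonizes with /y/ ([+round]) → [ø]
/e/ harmonizes with /y/ ([+round]) → [ø]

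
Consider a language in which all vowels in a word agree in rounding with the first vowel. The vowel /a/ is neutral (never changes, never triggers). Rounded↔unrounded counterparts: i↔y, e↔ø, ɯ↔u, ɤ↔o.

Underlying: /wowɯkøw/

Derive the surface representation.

[wowukøw]

/ɯ/ harmonizes with /o/ ([+round]) → [u]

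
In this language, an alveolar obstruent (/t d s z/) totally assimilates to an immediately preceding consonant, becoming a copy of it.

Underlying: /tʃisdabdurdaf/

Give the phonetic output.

/d/ after /s/ → [s] (total assimilation)
/d/ after /b/ → [b] (total assimilation)
/d/ after /r/ → [r] (total assimilation)

[tʃissabburraf]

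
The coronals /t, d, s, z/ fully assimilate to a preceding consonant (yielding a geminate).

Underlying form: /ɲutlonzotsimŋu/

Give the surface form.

/z/ after /n/ → [n] (total assimilation)
/s/ after /t/ → [t] (total assimilation)

[ɲutlonnottimŋu]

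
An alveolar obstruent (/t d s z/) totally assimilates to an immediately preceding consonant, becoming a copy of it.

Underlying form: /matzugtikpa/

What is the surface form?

[mattuggikpa]

/z/ after /t/ → [t] (total assimilation)
/t/ after /g/ → [g] (total assimilation)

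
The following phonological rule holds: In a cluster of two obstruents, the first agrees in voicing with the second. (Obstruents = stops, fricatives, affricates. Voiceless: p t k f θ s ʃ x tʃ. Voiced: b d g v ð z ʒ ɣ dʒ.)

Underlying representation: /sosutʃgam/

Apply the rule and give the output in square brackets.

[sosudʒgam]

/tʃ/ before /g/ (voiced) → [dʒ]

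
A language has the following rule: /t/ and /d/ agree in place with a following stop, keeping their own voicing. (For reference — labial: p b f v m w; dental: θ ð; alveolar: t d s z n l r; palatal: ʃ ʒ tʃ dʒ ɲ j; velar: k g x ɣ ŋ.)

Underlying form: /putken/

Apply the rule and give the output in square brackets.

/t/ before /k/ (velar) → [k]

[pukken]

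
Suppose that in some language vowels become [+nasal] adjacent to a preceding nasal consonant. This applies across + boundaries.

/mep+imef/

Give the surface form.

[mẽp+imẽf]

/e/ after nasal /m/ → [ẽ]
/e/ after nasal /m/ → [ẽ]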